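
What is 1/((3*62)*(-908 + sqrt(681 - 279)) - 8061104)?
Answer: -1028749/8466594301559 - 93*sqrt(402)/33866377206236 ≈ -1.2156e-7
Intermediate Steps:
1/((3*62)*(-908 + sqrt(681 - 279)) - 8061104) = 1/(186*(-908 + sqrt(402)) - 8061104) = 1/((-168888 + 186*sqrt(402)) - 8061104) = 1/(-8229992 + 186*sqrt(402))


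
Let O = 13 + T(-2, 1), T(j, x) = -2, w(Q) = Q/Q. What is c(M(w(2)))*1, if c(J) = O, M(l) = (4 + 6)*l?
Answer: 11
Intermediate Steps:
w(Q) = 1
M(l) = 10*l
O = 11 (O = 13 - 2 = 11)
c(J) = 11
c(M(w(2)))*1 = 11*1 = 11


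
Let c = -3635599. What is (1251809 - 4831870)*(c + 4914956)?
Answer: -4580176100777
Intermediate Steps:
(1251809 - 4831870)*(c + 4914956) = (1251809 - 4831870)*(-3635599 + 4914956) = -3580061*1279357 = -4580176100777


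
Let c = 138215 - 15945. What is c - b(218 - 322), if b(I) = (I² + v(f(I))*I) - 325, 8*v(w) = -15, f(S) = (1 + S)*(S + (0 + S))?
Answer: 111584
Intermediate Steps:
c = 122270
f(S) = 2*S*(1 + S) (f(S) = (1 + S)*(S + S) = (1 + S)*(2*S) = 2*S*(1 + S))
v(w) = -15/8 (v(w) = (⅛)*(-15) = -15/8)
b(I) = -325 + I² - 15*I/8 (b(I) = (I² - 15*I/8) - 325 = -325 + I² - 15*I/8)
c - b(218 - 322) = 122270 - (-325 + (218 - 322)² - 15*(218 - 322)/8) = 122270 - (-325 + (-104)² - 15/8*(-104)) = 122270 - (-325 + 10816 + 195) = 122270 - 1*10686 = 122270 - 10686 = 111584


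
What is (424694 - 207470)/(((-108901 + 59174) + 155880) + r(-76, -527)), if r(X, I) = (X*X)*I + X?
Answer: -217224/2937875 ≈ -0.073939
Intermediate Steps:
r(X, I) = X + I*X² (r(X, I) = X²*I + X = I*X² + X = X + I*X²)
(424694 - 207470)/(((-108901 + 59174) + 155880) + r(-76, -527)) = (424694 - 207470)/(((-108901 + 59174) + 155880) - 76*(1 - 527*(-76))) = 217224/((-49727 + 155880) - 76*(1 + 40052)) = 217224/(106153 - 76*40053) = 217224/(106153 - 3044028) = 217224/(-2937875) = 217224*(-1/2937875) = -217224/2937875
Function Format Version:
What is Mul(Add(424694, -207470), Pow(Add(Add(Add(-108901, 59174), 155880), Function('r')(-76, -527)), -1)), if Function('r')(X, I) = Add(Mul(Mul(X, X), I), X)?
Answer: Rational(-217224, 2937875) ≈ -0.073939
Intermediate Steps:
Function('r')(X, I) = Add(X, Mul(I, Pow(X, 2))) (Function('r')(X, I) = Add(Mul(Pow(X, 2), I), X) = Add(Mul(I, Pow(X, 2)), X) = Add(X, Mul(I, Pow(X, 2))))
Mul(Add(424694, -207470), Pow(Add(Add(Add(-108901, 59174), 155880), Function('r')(-76, -527)), -1)) = Mul(Add(424694, -207470), Pow(Add(Add(Add(-108901, 59174), 155880), Mul(-76, Add(1, Mul(-527, -76)))), -1)) = Mul(217224, Pow(Add(Add(-49727, 155880), Mul(-76, Add(1, 40052))), -1)) = Mul(217224, Pow(Add(106153, Mul(-76, 40053)), -1)) = Mul(217224, Pow(Add(106153, -3044028), -1)) = Mul(217224, Pow(-2937875, -1)) = Mul(217224, Rational(-1, 2937875)) = Rational(-217224, 2937875)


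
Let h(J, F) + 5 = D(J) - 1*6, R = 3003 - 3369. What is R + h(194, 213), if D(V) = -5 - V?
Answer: -576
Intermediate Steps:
R = -366
h(J, F) = -16 - J (h(J, F) = -5 + ((-5 - J) - 1*6) = -5 + ((-5 - J) - 6) = -5 + (-11 - J) = -16 - J)
R + h(194, 213) = -366 + (-16 - 1*194) = -366 + (-16 - 194) = -366 - 210 = -576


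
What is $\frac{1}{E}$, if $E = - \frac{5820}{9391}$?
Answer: $- \frac{9391}{5820} \approx -1.6136$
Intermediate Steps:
$E = - \frac{5820}{9391}$ ($E = \left(-5820\right) \frac{1}{9391} = - \frac{5820}{9391} \approx -0.61974$)
$\frac{1}{E} = \frac{1}{- \frac{5820}{9391}} = - \frac{9391}{5820}$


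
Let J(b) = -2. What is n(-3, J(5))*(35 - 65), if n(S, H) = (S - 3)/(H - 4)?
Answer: -30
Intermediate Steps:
n(S, H) = (-3 + S)/(-4 + H)
n(-3, J(5))*(35 - 65) = ((-3 - 3)/(-4 - 2))*(35 - 65) = (-6/(-6))*(-30) = -⅙*(-6)*(-30) = 1*(-30) = -30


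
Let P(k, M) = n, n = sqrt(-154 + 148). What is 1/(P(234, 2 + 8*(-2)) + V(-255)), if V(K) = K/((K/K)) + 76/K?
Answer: -16600755/4238530351 - 65025*I*sqrt(6)/4238530351 ≈ -0.0039166 - 3.7579e-5*I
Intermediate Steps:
n = I*sqrt(6) (n = sqrt(-6) = I*sqrt(6) ≈ 2.4495*I)
P(k, M) = I*sqrt(6)
V(K) = K + 76/K (V(K) = K/1 + 76/K = K*1 + 76/K = K + 76/K)
1/(P(234, 2 + 8*(-2)) + V(-255)) = 1/(I*sqrt(6) + (-255 + 76/(-255))) = 1/(I*sqrt(6) + (-255 + 76*(-1/255))) = 1/(I*sqrt(6) + (-255 - 76/255)) = 1/(I*sqrt(6) - 65101/255) = 1/(-65101/255 + I*sqrt(6))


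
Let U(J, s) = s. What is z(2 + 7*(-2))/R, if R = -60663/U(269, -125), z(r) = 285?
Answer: 11875/20221 ≈ 0.58726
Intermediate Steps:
R = 60663/125 (R = -60663/(-125) = -60663*(-1/125) = 60663/125 ≈ 485.30)
z(2 + 7*(-2))/R = 285/(60663/125) = 285*(125/60663) = 11875/20221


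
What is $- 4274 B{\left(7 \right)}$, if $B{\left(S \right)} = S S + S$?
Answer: $-239344$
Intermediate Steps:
$B{\left(S \right)} = S + S^{2}$ ($B{\left(S \right)} = S^{2} + S = S + S^{2}$)
$- 4274 B{\left(7 \right)} = - 4274 \cdot 7 \left(1 + 7\right) = - 4274 \cdot 7 \cdot 8 = \left(-4274\right) 56 = -239344$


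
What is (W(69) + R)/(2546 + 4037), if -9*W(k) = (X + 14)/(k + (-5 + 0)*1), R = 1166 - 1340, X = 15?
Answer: -3457/130752 ≈ -0.026439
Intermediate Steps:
R = -174
W(k) = -29/(9*(-5 + k)) (W(k) = -(15 + 14)/(9*(k + (-5 + 0)*1)) = -29/(9*(k - 5*1)) = -29/(9*(k - 5)) = -29/(9*(-5 + k)))
(W(69) + R)/(2546 + 4037) = (-29/(-45 + 9*69) - 174)/(2546 + 4037) = (-29/(-45 + 621) - 174)/6583 = (-29/576 - 174)*(1/6583) = -100253/576*1/6583 = -3457/130752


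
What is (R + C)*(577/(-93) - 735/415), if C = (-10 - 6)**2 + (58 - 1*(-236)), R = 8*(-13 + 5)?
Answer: -9973044/2573 ≈ -3876.0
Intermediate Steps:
R = -64 (R = 8*(-8) = -64)
C = 550 (C = (-16)**2 + (58 + 236) = 256 + 294 = 550)
(R + C)*(577/(-93) - 735/415) = (-64 + 550)*(577/(-93) - 735/415) = 486*(577*(-1/93) - 735*1/415) = 486*(-577/93 - 147/83) = 486*(-61562/7719) = -9973044/2573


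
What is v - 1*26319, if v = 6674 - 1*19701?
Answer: -39346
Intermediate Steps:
v = -13027 (v = 6674 - 19701 = -13027)
v - 1*26319 = -13027 - 1*26319 = -13027 - 26319 = -39346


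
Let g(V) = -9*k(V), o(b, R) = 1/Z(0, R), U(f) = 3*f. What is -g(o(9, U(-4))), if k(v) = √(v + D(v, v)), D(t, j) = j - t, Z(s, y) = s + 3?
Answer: 3*√3 ≈ 5.1962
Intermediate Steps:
Z(s, y) = 3 + s
k(v) = √v (k(v) = √(v + (v - v)) = √(v + 0) = √v)
o(b, R) = ⅓ (o(b, R) = 1/(3 + 0) = 1/3 = ⅓)
g(V) = -9*√V
-g(o(9, U(-4))) = -(-9)*√(⅓) = -(-9)*√3/3 = -(-3)*√3 = 3*√3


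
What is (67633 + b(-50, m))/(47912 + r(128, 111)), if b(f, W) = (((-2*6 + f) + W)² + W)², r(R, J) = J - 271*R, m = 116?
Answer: 1322951/1905 ≈ 694.46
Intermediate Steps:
r(R, J) = J - 271*R
b(f, W) = (W + (-12 + W + f)²)² (b(f, W) = (((-12 + f) + W)² + W)² = ((-12 + W + f)² + W)² = (W + (-12 + W + f)²)²)
(67633 + b(-50, m))/(47912 + r(128, 111)) = (67633 + (116 + (-12 + 116 - 50)²)²)/(47912 + (111 - 271*128)) = (67633 + (116 + 54²)²)/(47912 + (111 - 34688)) = (67633 + (116 + 2916)²)/(47912 - 34577) = (67633 + 3032²)/13335 = (67633 + 9193024)*(1/13335) = 9260657*(1/13335) = 1322951/1905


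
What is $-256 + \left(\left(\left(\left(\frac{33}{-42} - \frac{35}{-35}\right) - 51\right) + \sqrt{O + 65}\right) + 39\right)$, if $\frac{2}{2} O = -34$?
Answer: $- \frac{3749}{14} + \sqrt{31} \approx -262.22$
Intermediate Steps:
$O = -34$
$-256 + \left(\left(\left(\left(\frac{33}{-42} - \frac{35}{-35}\right) - 51\right) + \sqrt{O + 65}\right) + 39\right) = -256 + \left(\left(\left(\left(\frac{33}{-42} - \frac{35}{-35}\right) - 51\right) + \sqrt{-34 + 65}\right) + 39\right) = -256 + \left(\left(\left(\left(33 \left(- \frac{1}{42}\right) - -1\right) - 51\right) + \sqrt{31}\right) + 39\right) = -256 + \left(\left(\left(\left(- \frac{11}{14} + 1\right) - 51\right) + \sqrt{31}\right) + 39\right) = -256 + \left(\left(\left(\frac{3}{14} - 51\right) + \sqrt{31}\right) + 39\right) = -256 + \left(\left(- \frac{711}{14} + \sqrt{31}\right) + 39\right) = -256 - \left(\frac{165}{14} - \sqrt{31}\right) = - \frac{3749}{14} + \sqrt{31}$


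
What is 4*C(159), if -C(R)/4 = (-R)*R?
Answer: 404496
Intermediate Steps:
C(R) = 4*R**2 (C(R) = -4*(-R)*R = -(-4)*R**2 = 4*R**2)
4*C(159) = 4*(4*159**2) = 4*(4*25281) = 4*101124 = 404496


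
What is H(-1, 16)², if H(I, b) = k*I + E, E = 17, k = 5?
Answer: 144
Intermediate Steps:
H(I, b) = 17 + 5*I (H(I, b) = 5*I + 17 = 17 + 5*I)
H(-1, 16)² = (17 + 5*(-1))² = (17 - 5)² = 12² = 144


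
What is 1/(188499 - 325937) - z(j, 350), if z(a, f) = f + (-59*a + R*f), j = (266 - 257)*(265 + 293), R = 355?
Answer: 23597829723/137438 ≈ 1.7170e+5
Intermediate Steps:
j = 5022 (j = 9*558 = 5022)
z(a, f) = -59*a + 356*f (z(a, f) = f + (-59*a + 355*f) = -59*a + 356*f)
1/(188499 - 325937) - z(j, 350) = 1/(188499 - 325937) - (-59*5022 + 356*350) = 1/(-137438) - (-296298 + 124600) = -1/137438 - 1*(-171698) = -1/137438 + 171698 = 23597829723/137438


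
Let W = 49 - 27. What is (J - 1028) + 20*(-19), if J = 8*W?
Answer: -1232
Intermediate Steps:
W = 22
J = 176 (J = 8*22 = 176)
(J - 1028) + 20*(-19) = (176 - 1028) + 20*(-19) = -852 - 380 = -1232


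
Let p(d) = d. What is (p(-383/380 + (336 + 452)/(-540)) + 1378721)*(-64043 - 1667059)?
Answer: -4081261120495999/1710 ≈ -2.3867e+12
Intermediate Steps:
(p(-383/380 + (336 + 452)/(-540)) + 1378721)*(-64043 - 1667059) = ((-383/380 + (336 + 452)/(-540)) + 1378721)*(-64043 - 1667059) = ((-383*1/380 + 788*(-1/540)) + 1378721)*(-1731102) = ((-383/380 - 197/135) + 1378721)*(-1731102) = (-25313/10260 + 1378721)*(-1731102) = (14145652147/10260)*(-1731102) = -4081261120495999/1710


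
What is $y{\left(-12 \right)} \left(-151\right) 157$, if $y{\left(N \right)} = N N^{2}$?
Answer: $40965696$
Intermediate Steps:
$y{\left(N \right)} = N^{3}$
$y{\left(-12 \right)} \left(-151\right) 157 = \left(-12\right)^{3} \left(-151\right) 157 = \left(-1728\right) \left(-151\right) 157 = 260928 \cdot 157 = 40965696$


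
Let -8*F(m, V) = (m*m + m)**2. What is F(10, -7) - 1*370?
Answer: -3765/2 ≈ -1882.5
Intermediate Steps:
F(m, V) = -(m + m**2)**2/8 (F(m, V) = -(m*m + m)**2/8 = -(m**2 + m)**2/8 = -(m + m**2)**2/8)
F(10, -7) - 1*370 = -1/8*10**2*(1 + 10)**2 - 1*370 = -1/8*100*11**2 - 370 = -1/8*100*121 - 370 = -3025/2 - 370 = -3765/2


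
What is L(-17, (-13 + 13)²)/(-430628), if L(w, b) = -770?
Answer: 35/19574 ≈ 0.0017881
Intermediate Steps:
L(-17, (-13 + 13)²)/(-430628) = -770/(-430628) = -770*(-1/430628) = 35/19574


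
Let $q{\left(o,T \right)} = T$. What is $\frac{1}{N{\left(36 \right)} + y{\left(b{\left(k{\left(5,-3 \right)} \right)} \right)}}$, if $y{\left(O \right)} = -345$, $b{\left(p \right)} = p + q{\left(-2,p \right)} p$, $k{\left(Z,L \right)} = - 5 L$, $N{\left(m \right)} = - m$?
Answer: $- \frac{1}{381} \approx -0.0026247$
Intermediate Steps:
$b{\left(p \right)} = p + p^{2}$ ($b{\left(p \right)} = p + p p = p + p^{2}$)
$\frac{1}{N{\left(36 \right)} + y{\left(b{\left(k{\left(5,-3 \right)} \right)} \right)}} = \frac{1}{\left(-1\right) 36 - 345} = \frac{1}{-36 - 345} = \frac{1}{-381} = - \frac{1}{381}$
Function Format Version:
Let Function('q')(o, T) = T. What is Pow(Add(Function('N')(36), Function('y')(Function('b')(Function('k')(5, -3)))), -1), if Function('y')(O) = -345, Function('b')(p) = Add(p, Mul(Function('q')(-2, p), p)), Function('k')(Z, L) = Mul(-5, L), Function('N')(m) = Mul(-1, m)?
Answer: Rational(-1, 381) ≈ -0.0026247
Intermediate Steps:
Function('b')(p) = Add(p, Pow(p, 2)) (Function('b')(p) = Add(p, Mul(p, p)) = Add(p, Pow(p, 2)))
Pow(Add(Function('N')(36), Function('y')(Function('b')(Function('k')(5, -3)))), -1) = Pow(Add(Mul(-1, 36), -345), -1) = Pow(Add(-36, -345), -1) = Pow(-381, -1) = Rational(-1, 381)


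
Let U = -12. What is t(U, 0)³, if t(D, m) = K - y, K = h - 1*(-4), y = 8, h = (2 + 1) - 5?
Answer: -216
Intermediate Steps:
h = -2 (h = 3 - 5 = -2)
K = 2 (K = -2 - 1*(-4) = -2 + 4 = 2)
t(D, m) = -6 (t(D, m) = 2 - 1*8 = 2 - 8 = -6)
t(U, 0)³ = (-6)³ = -216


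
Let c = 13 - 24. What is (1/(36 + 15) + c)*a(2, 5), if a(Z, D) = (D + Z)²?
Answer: -27440/51 ≈ -538.04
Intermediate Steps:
c = -11
(1/(36 + 15) + c)*a(2, 5) = (1/(36 + 15) - 11)*(5 + 2)² = (1/51 - 11)*7² = (1/51 - 11)*49 = -560/51*49 = -27440/51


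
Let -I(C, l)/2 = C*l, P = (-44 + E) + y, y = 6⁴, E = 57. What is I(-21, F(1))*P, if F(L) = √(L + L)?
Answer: 54978*√2 ≈ 77751.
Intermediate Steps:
F(L) = √2*√L (F(L) = √(2*L) = √2*√L)
y = 1296
P = 1309 (P = (-44 + 57) + 1296 = 13 + 1296 = 1309)
I(C, l) = -2*C*l
I(-21, F(1))*P = -2*(-21)*√2*√1*1309 = -2*(-21)*√2*1*1309 = -2*(-21)*√2*1309 = (42*√2)*1309 = 54978*√2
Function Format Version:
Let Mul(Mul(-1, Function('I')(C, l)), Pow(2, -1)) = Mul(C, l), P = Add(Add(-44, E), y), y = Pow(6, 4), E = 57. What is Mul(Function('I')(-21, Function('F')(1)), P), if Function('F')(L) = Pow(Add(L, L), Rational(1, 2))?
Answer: Mul(54978, Pow(2, Rational(1, 2))) ≈ 77751.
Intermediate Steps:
Function('F')(L) = Mul(Pow(2, Rational(1, 2)), Pow(L, Rational(1, 2))) (Function('F')(L) = Pow(Mul(2, L), Rational(1, 2)) = Mul(Pow(2, Rational(1, 2)), Pow(L, Rational(1, 2))))
y = 1296
P = 1309 (P = Add(Add(-44, 57), 1296) = Add(13, 1296) = 1309)
Function('I')(C, l) = Mul(-2, C, l) (Function('I')(C, l) = Mul(-2, Mul(C, l)) = Mul(-2, C, l))
Mul(Function('I')(-21, Function('F')(1)), P) = Mul(Mul(-2, -21, Mul(Pow(2, Rational(1, 2)), Pow(1, Rational(1, 2)))), 1309) = Mul(Mul(-2, -21, Mul(Pow(2, Rational(1, 2)), 1)), 1309) = Mul(Mul(-2, -21, Pow(2, Rational(1, 2))), 1309) = Mul(Mul(42, Pow(2, Rational(1, 2))), 1309) = Mul(54978, Pow(2, Rational(1, 2)))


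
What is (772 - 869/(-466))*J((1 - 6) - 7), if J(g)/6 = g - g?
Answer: 0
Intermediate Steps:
J(g) = 0 (J(g) = 6*(g - g) = 6*0 = 0)
(772 - 869/(-466))*J((1 - 6) - 7) = (772 - 869/(-466))*0 = (772 - 869*(-1/466))*0 = (772 + 869/466)*0 = (360621/466)*0 = 0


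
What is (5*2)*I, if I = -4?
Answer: -40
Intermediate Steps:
(5*2)*I = (5*2)*(-4) = 10*(-4) = -40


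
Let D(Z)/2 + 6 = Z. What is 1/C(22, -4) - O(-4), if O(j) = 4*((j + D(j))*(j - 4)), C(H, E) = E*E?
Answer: -12287/16 ≈ -767.94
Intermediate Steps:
C(H, E) = E²
D(Z) = -12 + 2*Z
O(j) = 4*(-12 + 3*j)*(-4 + j) (O(j) = 4*((j + (-12 + 2*j))*(j - 4)) = 4*((-12 + 3*j)*(-4 + j)) = 4*(-12 + 3*j)*(-4 + j))
1/C(22, -4) - O(-4) = 1/((-4)²) - (192 - 96*(-4) + 12*(-4)²) = 1/16 - (192 + 384 + 12*16) = 1/16 - (192 + 384 + 192) = 1/16 - 1*768 = 1/16 - 768 = -12287/16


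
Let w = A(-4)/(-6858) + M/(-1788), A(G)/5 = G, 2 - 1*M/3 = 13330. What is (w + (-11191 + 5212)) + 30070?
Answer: 12320024729/510921 ≈ 24113.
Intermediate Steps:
M = -39984 (M = 6 - 3*13330 = 6 - 39990 = -39984)
A(G) = 5*G
w = 11426918/510921 (w = (5*(-4))/(-6858) - 39984/(-1788) = -20*(-1/6858) - 39984*(-1/1788) = 10/3429 + 3332/149 = 11426918/510921 ≈ 22.365)
(w + (-11191 + 5212)) + 30070 = (11426918/510921 + (-11191 + 5212)) + 30070 = (11426918/510921 - 5979) + 30070 = -3043369741/510921 + 30070 = 12320024729/510921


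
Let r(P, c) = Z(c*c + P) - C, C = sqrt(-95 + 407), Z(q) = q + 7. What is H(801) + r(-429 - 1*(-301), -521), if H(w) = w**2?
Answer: 912921 - 2*sqrt(78) ≈ 9.1290e+5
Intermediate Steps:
Z(q) = 7 + q
C = 2*sqrt(78) (C = sqrt(312) = 2*sqrt(78) ≈ 17.664)
r(P, c) = 7 + P + c**2 - 2*sqrt(78) (r(P, c) = (7 + (c*c + P)) - 2*sqrt(78) = (7 + (c**2 + P)) - 2*sqrt(78) = (7 + (P + c**2)) - 2*sqrt(78) = (7 + P + c**2) - 2*sqrt(78) = 7 + P + c**2 - 2*sqrt(78))
H(801) + r(-429 - 1*(-301), -521) = 801**2 + (7 + (-429 - 1*(-301)) + (-521)**2 - 2*sqrt(78)) = 641601 + (7 + (-429 + 301) + 271441 - 2*sqrt(78)) = 641601 + (7 - 128 + 271441 - 2*sqrt(78)) = 641601 + (271320 - 2*sqrt(78)) = 912921 - 2*sqrt(78)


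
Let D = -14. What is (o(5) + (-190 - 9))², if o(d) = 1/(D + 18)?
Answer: 632025/16 ≈ 39502.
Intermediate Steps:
o(d) = ¼ (o(d) = 1/(-14 + 18) = 1/4 = ¼)
(o(5) + (-190 - 9))² = (¼ + (-190 - 9))² = (¼ - 199)² = (-795/4)² = 632025/16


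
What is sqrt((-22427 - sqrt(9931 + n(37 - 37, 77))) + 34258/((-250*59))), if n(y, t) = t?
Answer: sqrt(-48797794930 - 13053750*sqrt(278))/1475 ≈ 150.1*I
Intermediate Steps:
sqrt((-22427 - sqrt(9931 + n(37 - 37, 77))) + 34258/((-250*59))) = sqrt((-22427 - sqrt(9931 + 77)) + 34258/((-250*59))) = sqrt((-22427 - sqrt(10008)) + 34258/(-14750)) = sqrt((-22427 - 6*sqrt(278)) + 34258*(-1/14750)) = sqrt((-22427 - 6*sqrt(278)) - 17129/7375) = sqrt(-165416254/7375 - 6*sqrt(278))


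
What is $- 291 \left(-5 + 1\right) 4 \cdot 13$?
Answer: $60528$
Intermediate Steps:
$- 291 \left(-5 + 1\right) 4 \cdot 13 = - 291 \left(-4\right) 4 \cdot 13 = - 291 \left(\left(-16\right) 13\right) = \left(-291\right) \left(-208\right) = 60528$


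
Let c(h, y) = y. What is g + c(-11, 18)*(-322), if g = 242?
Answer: -5554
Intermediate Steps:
g + c(-11, 18)*(-322) = 242 + 18*(-322) = 242 - 5796 = -5554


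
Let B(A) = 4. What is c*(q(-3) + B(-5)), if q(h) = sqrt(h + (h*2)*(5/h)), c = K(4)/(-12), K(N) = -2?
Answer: 2/3 + sqrt(7)/6 ≈ 1.1076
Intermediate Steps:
c = 1/6 (c = -2/(-12) = -2*(-1/12) = 1/6 ≈ 0.16667)
q(h) = sqrt(10 + h) (q(h) = sqrt(h + (2*h)*(5/h)) = sqrt(h + 10) = sqrt(10 + h))
c*(q(-3) + B(-5)) = (sqrt(10 - 3) + 4)/6 = (sqrt(7) + 4)/6 = (4 + sqrt(7))/6 = 2/3 + sqrt(7)/6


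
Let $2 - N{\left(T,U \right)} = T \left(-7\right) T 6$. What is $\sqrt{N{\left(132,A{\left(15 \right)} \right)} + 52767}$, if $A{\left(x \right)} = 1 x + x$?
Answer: $\sqrt{784577} \approx 885.76$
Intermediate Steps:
$A{\left(x \right)} = 2 x$ ($A{\left(x \right)} = x + x = 2 x$)
$N{\left(T,U \right)} = 2 + 42 T^{2}$ ($N{\left(T,U \right)} = 2 - T \left(-7\right) T 6 = 2 - - 7 T 6 T = 2 - - 42 T^{2} = 2 + 42 T^{2}$)
$\sqrt{N{\left(132,A{\left(15 \right)} \right)} + 52767} = \sqrt{\left(2 + 42 \cdot 132^{2}\right) + 52767} = \sqrt{\left(2 + 42 \cdot 17424\right) + 52767} = \sqrt{\left(2 + 731808\right) + 52767} = \sqrt{731810 + 52767} = \sqrt{784577}$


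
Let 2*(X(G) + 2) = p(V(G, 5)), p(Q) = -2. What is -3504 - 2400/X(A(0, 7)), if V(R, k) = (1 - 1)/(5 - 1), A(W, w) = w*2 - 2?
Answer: -2704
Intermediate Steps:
A(W, w) = -2 + 2*w (A(W, w) = 2*w - 2 = -2 + 2*w)
V(R, k) = 0 (V(R, k) = 0/4 = 0*(¼) = 0)
X(G) = -3 (X(G) = -2 + (½)*(-2) = -2 - 1 = -3)
-3504 - 2400/X(A(0, 7)) = -3504 - 2400/(-3) = -3504 - 2400*(-⅓) = -3504 + 800 = -2704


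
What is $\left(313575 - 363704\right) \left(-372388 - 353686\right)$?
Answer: $36397363546$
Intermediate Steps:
$\left(313575 - 363704\right) \left(-372388 - 353686\right) = \left(-50129\right) \left(-726074\right) = 36397363546$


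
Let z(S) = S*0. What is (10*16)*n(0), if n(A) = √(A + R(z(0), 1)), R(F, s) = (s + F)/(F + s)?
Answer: 160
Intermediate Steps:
z(S) = 0
R(F, s) = 1 (R(F, s) = (F + s)/(F + s) = 1)
n(A) = √(1 + A) (n(A) = √(A + 1) = √(1 + A))
(10*16)*n(0) = (10*16)*√(1 + 0) = 160*√1 = 160*1 = 160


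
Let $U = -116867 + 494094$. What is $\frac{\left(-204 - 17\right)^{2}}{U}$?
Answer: $\frac{48841}{377227} \approx 0.12947$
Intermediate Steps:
$U = 377227$
$\frac{\left(-204 - 17\right)^{2}}{U} = \frac{\left(-204 - 17\right)^{2}}{377227} = \left(-221\right)^{2} \cdot \frac{1}{377227} = 48841 \cdot \frac{1}{377227} = \frac{48841}{377227}$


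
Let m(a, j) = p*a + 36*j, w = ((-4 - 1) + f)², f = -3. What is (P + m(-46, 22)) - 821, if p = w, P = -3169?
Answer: -6142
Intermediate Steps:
w = 64 (w = ((-4 - 1) - 3)² = (-5 - 3)² = (-8)² = 64)
p = 64
m(a, j) = 36*j + 64*a (m(a, j) = 64*a + 36*j = 36*j + 64*a)
(P + m(-46, 22)) - 821 = (-3169 + (36*22 + 64*(-46))) - 821 = (-3169 + (792 - 2944)) - 821 = (-3169 - 2152) - 821 = -5321 - 821 = -6142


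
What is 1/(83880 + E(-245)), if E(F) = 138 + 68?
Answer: 1/84086 ≈ 1.1893e-5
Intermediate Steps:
E(F) = 206
1/(83880 + E(-245)) = 1/(83880 + 206) = 1/84086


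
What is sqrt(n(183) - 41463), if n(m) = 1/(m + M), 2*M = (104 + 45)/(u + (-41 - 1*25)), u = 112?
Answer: I*sqrt(11961668636555)/16985 ≈ 203.62*I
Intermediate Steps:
M = 149/92 (M = ((104 + 45)/(112 + (-41 - 1*25)))/2 = (149/(112 + (-41 - 25)))/2 = (149/(112 - 66))/2 = (149/46)/2 = (149*(1/46))/2 = (1/2)*(149/46) = 149/92 ≈ 1.6196)
n(m) = 1/(149/92 + m) (n(m) = 1/(m + 149/92) = 1/(149/92 + m))
sqrt(n(183) - 41463) = sqrt(92/(149 + 92*183) - 41463) = sqrt(92/(149 + 16836) - 41463) = sqrt(92/16985 - 41463) = sqrt(-704248963/16985) = I*sqrt(11961668636555)/16985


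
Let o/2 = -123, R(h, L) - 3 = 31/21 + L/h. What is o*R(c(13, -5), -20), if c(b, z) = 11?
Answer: -50348/77 ≈ -653.87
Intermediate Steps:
R(h, L) = 94/21 + L/h (R(h, L) = 3 + (31/21 + L/h) = 94/21 + L/h)
o = -246 (o = 2*(-123) = -246)
o*R(c(13, -5), -20) = -246*(94/21 - 20/11) = -246*614/231 = -50348/77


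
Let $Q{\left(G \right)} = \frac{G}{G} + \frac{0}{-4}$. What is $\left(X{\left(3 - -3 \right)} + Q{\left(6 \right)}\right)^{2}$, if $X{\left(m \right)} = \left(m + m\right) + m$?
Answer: $361$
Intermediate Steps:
$Q{\left(G \right)} = 1$ ($Q{\left(G \right)} = 1 + 0 \left(- \frac{1}{4}\right) = 1 + 0 = 1$)
$X{\left(m \right)} = 3 m$ ($X{\left(m \right)} = 2 m + m = 3 m$)
$\left(X{\left(3 - -3 \right)} + Q{\left(6 \right)}\right)^{2} = \left(3 \left(3 - -3\right) + 1\right)^{2} = \left(3 \left(3 + 3\right) + 1\right)^{2} = \left(3 \cdot 6 + 1\right)^{2} = \left(18 + 1\right)^{2} = 19^{2} = 361$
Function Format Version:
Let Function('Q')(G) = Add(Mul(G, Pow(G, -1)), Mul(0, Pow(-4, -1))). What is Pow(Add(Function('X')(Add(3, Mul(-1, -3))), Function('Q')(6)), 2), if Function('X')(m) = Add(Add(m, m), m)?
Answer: 361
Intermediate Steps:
Function('Q')(G) = 1 (Function('Q')(G) = Add(1, Mul(0, Rational(-1, 4))) = Add(1, 0) = 1)
Function('X')(m) = Mul(3, m) (Function('X')(m) = Add(Mul(2, m), m) = Mul(3, m))
Pow(Add(Function('X')(Add(3, Mul(-1, -3))), Function('Q')(6)), 2) = Pow(Add(Mul(3, Add(3, Mul(-1, -3))), 1), 2) = Pow(Add(Mul(3, Add(3, 3)), 1), 2) = Pow(Add(Mul(3, 6), 1), 2) = Pow(Add(18, 1), 2) = Pow(19, 2) = 361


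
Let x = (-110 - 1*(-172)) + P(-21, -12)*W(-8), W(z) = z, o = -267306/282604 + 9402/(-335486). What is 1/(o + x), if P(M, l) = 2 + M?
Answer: 23702421386/5049234560723 ≈ 0.0046943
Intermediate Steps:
o = -23083615881/23702421386 (o = -267306*1/282604 + 9402*(-1/335486) = -133653/141302 - 4701/167743 = -23083615881/23702421386 ≈ -0.97389)
x = 214 (x = (-110 - 1*(-172)) + (2 - 21)*(-8) = (-110 + 172) - 19*(-8) = 62 + 152 = 214)
1/(o + x) = 1/(-23083615881/23702421386 + 214) = 1/(5049234560723/23702421386) = 23702421386/5049234560723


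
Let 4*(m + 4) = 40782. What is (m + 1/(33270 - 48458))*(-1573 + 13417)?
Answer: 458328751461/3797 ≈ 1.2071e+8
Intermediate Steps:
m = 20383/2 (m = -4 + (1/4)*40782 = -4 + 20391/2 = 20383/2 ≈ 10192.)
(m + 1/(33270 - 48458))*(-1573 + 13417) = (20383/2 + 1/(33270 - 48458))*(-1573 + 13417) = (20383/2 + 1/(-15188))*11844 = (20383/2 - 1/15188)*11844 = (154788501/15188)*11844 = 458328751461/3797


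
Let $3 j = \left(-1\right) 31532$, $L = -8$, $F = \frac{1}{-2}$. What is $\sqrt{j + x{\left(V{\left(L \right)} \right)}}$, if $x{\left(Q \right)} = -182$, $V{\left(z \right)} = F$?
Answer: $\frac{i \sqrt{96234}}{3} \approx 103.41 i$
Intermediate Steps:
$F = - \frac{1}{2} \approx -0.5$
$V{\left(z \right)} = - \frac{1}{2}$
$j = - \frac{31532}{3}$ ($j = \frac{\left(-1\right) 31532}{3} = \frac{1}{3} \left(-31532\right) = - \frac{31532}{3} \approx -10511.0$)
$\sqrt{j + x{\left(V{\left(L \right)} \right)}} = \sqrt{- \frac{31532}{3} - 182} = \sqrt{- \frac{32078}{3}} = \frac{i \sqrt{96234}}{3}$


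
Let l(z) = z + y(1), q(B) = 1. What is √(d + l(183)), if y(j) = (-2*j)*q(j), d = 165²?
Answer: √27406 ≈ 165.55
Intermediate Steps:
d = 27225
y(j) = -2*j (y(j) = -2*j*1 = -2*j)
l(z) = -2 + z (l(z) = z - 2*1 = z - 2 = -2 + z)
√(d + l(183)) = √(27225 + (-2 + 183)) = √(27225 + 181) = √27406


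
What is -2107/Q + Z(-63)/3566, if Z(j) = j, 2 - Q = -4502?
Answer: -3898657/8030632 ≈ -0.48547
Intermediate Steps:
Q = 4504 (Q = 2 - 1*(-4502) = 2 + 4502 = 4504)
-2107/Q + Z(-63)/3566 = -2107/4504 - 63/3566 = -3898657/8030632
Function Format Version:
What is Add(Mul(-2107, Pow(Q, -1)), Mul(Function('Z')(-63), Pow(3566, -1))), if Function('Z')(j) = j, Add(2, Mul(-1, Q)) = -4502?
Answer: Rational(-3898657, 8030632) ≈ -0.48547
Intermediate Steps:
Q = 4504 (Q = Add(2, Mul(-1, -4502)) = Add(2, 4502) = 4504)
Add(Mul(-2107, Pow(Q, -1)), Mul(Function('Z')(-63), Pow(3566, -1))) = Add(Mul(-2107, Pow(4504, -1)), Mul(-63, Pow(3566, -1))) = Add(Mul(-2107, Rational(1, 4504)), Mul(-63, Rational(1, 3566))) = Add(Rational(-2107, 4504), Rational(-63, 3566)) = Rational(-3898657, 8030632)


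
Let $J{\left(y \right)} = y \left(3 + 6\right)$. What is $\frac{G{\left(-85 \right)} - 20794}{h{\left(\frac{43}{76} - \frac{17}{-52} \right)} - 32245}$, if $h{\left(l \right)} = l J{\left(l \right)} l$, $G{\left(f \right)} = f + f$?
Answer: $\frac{2527289527776}{3886484869991} \approx 0.65028$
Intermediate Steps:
$J{\left(y \right)} = 9 y$ ($J{\left(y \right)} = y 9 = 9 y$)
$G{\left(f \right)} = 2 f$
$h{\left(l \right)} = 9 l^{3}$ ($h{\left(l \right)} = l 9 l l = 9 l^{2} l = 9 l^{3}$)
$\frac{G{\left(-85 \right)} - 20794}{h{\left(\frac{43}{76} - \frac{17}{-52} \right)} - 32245} = \frac{2 \left(-85\right) - 20794}{9 \left(\frac{43}{76} - \frac{17}{-52}\right)^{3} - 32245} = \frac{-170 - 20794}{9 \left(43 \cdot \frac{1}{76} - - \frac{17}{52}\right)^{3} - 32245} = - \frac{20964}{9 \left(\frac{43}{76} + \frac{17}{52}\right)^{3} - 32245} = - \frac{20964}{9 \left(\frac{441}{494}\right)^{3} - 32245} = - \frac{20964}{9 \cdot \frac{85766121}{120553784} - 32245} = - \frac{20964}{\frac{771895089}{120553784} - 32245} = - \frac{20964}{- \frac{3886484869991}{120553784}} = \left(-20964\right) \left(- \frac{120553784}{3886484869991}\right) = \frac{2527289527776}{3886484869991}$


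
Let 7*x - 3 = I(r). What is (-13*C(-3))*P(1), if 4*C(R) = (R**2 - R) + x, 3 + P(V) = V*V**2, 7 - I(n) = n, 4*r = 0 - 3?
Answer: 4927/56 ≈ 87.982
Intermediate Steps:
r = -3/4 (r = (0 - 3)/4 = (1/4)*(-3) = -3/4 ≈ -0.75000)
I(n) = 7 - n
x = 43/28 (x = 3/7 + (7 - 1*(-3/4))/7 = 3/7 + (7 + 3/4)/7 = 3/7 + (1/7)*(31/4) = 3/7 + 31/28 = 43/28 ≈ 1.5357)
P(V) = -3 + V**3 (P(V) = -3 + V*V**2 = -3 + V**3)
C(R) = 43/112 - R/4 + R**2/4 (C(R) = ((R**2 - R) + 43/28)/4 = (43/28 + R**2 - R)/4 = 43/112 - R/4 + R**2/4)
(-13*C(-3))*P(1) = (-13*(43/112 - 1/4*(-3) + (1/4)*(-3)**2))*(-3 + 1**3) = (-13*(43/112 + 3/4 + (1/4)*9))*(-3 + 1) = -13*(43/112 + 3/4 + 9/4)*(-2) = -13*379/112*(-2) = -4927/112*(-2) = 4927/56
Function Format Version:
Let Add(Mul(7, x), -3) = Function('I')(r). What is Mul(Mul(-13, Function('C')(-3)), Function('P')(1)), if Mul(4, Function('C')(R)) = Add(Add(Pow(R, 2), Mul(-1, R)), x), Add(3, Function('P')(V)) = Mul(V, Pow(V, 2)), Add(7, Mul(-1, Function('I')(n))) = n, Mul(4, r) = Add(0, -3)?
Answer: Rational(4927, 56) ≈ 87.982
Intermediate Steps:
r = Rational(-3, 4) (r = Mul(Rational(1, 4), Add(0, -3)) = Mul(Rational(1, 4), -3) = Rational(-3, 4) ≈ -0.75000)
Function('I')(n) = Add(7, Mul(-1, n))
x = Rational(43, 28) (x = Add(Rational(3, 7), Mul(Rational(1, 7), Add(7, Mul(-1, Rational(-3, 4))))) = Add(Rational(3, 7), Mul(Rational(1, 7), Add(7, Rational(3, 4)))) = Add(Rational(3, 7), Mul(Rational(1, 7), Rational(31, 4))) = Add(Rational(3, 7), Rational(31, 28)) = Rational(43, 28) ≈ 1.5357)
Function('P')(V) = Add(-3, Pow(V, 3)) (Function('P')(V) = Add(-3, Mul(V, Pow(V, 2))) = Add(-3, Pow(V, 3)))
Function('C')(R) = Add(Rational(43, 112), Mul(Rational(-1, 4), R), Mul(Rational(1, 4), Pow(R, 2))) (Function('C')(R) = Mul(Rational(1, 4), Add(Add(Pow(R, 2), Mul(-1, R)), Rational(43, 28))) = Mul(Rational(1, 4), Add(Rational(43, 28), Pow(R, 2), Mul(-1, R))) = Add(Rational(43, 112), Mul(Rational(-1, 4), R), Mul(Rational(1, 4), Pow(R, 2))))
Mul(Mul(-13, Function('C')(-3)), Function('P')(1)) = Mul(Mul(-13, Add(Rational(43, 112), Mul(Rational(-1, 4), -3), Mul(Rational(1, 4), Pow(-3, 2)))), Add(-3, Pow(1, 3))) = Mul(Mul(-13, Add(Rational(43, 112), Rational(3, 4), Mul(Rational(1, 4), 9))), Add(-3, 1)) = Mul(Mul(-13, Add(Rational(43, 112), Rational(3, 4), Rational(9, 4))), -2) = Mul(Mul(-13, Rational(379, 112)), -2) = Mul(Rational(-4927, 112), -2) = Rational(4927, 56)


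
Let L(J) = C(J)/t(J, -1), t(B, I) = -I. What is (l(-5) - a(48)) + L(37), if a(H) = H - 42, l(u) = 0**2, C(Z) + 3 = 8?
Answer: -1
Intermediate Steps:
C(Z) = 5 (C(Z) = -3 + 8 = 5)
l(u) = 0
L(J) = 5 (L(J) = 5/((-1*(-1))) = 5/1 = 5*1 = 5)
a(H) = -42 + H
(l(-5) - a(48)) + L(37) = (0 - (-42 + 48)) + 5 = (0 - 1*6) + 5 = (0 - 6) + 5 = -6 + 5 = -1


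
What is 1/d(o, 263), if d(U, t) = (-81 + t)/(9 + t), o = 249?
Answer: 136/91 ≈ 1.4945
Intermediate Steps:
d(U, t) = (-81 + t)/(9 + t)
1/d(o, 263) = 1/((-81 + 263)/(9 + 263)) = 1/(182/272) = 1/((1/272)*182) = 1/(91/136) = 136/91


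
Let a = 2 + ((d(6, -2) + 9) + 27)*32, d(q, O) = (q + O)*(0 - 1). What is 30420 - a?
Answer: 29394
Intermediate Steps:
d(q, O) = -O - q (d(q, O) = (O + q)*(-1) = -O - q)
a = 1026 (a = 2 + (((-1*(-2) - 1*6) + 9) + 27)*32 = 2 + (((2 - 6) + 9) + 27)*32 = 2 + ((-4 + 9) + 27)*32 = 2 + (5 + 27)*32 = 2 + 32*32 = 2 + 1024 = 1026)
30420 - a = 30420 - 1*1026 = 30420 - 1026 = 29394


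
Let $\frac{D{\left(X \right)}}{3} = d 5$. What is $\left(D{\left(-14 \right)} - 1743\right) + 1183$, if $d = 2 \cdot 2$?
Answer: $-500$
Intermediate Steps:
$d = 4$
$D{\left(X \right)} = 60$ ($D{\left(X \right)} = 3 \cdot 4 \cdot 5 = 3 \cdot 20 = 60$)
$\left(D{\left(-14 \right)} - 1743\right) + 1183 = \left(60 - 1743\right) + 1183 = -1683 + 1183 = -500$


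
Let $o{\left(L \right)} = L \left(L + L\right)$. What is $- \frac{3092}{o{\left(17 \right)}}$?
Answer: $- \frac{1546}{289} \approx -5.3495$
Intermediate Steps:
$o{\left(L \right)} = 2 L^{2}$ ($o{\left(L \right)} = L 2 L = 2 L^{2}$)
$- \frac{3092}{o{\left(17 \right)}} = - \frac{3092}{2 \cdot 17^{2}} = - \frac{3092}{2 \cdot 289} = - \frac{3092}{578} = \left(-3092\right) \frac{1}{578} = - \frac{1546}{289}$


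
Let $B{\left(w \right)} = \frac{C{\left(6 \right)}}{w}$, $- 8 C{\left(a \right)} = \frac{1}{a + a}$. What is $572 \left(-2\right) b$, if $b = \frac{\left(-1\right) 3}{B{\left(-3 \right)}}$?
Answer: $988416$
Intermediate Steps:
$C{\left(a \right)} = - \frac{1}{16 a}$ ($C{\left(a \right)} = - \frac{1}{8 \left(a + a\right)} = - \frac{1}{8 \cdot 2 a} = - \frac{\frac{1}{2} \frac{1}{a}}{8} = - \frac{1}{16 a}$)
$B{\left(w \right)} = - \frac{1}{96 w}$ ($B{\left(w \right)} = \frac{\left(- \frac{1}{16}\right) \frac{1}{6}}{w} = - \frac{1}{96 w}$)
$b = -864$ ($b = \frac{\left(-1\right) 3}{\left(- \frac{1}{96}\right) \frac{1}{-3}} = - \frac{3}{\left(- \frac{1}{96}\right) \left(- \frac{1}{3}\right)} = - 3 \frac{1}{\frac{1}{288}} = \left(-3\right) 288 = -864$)
$572 \left(-2\right) b = 572 \left(-2\right) \left(-864\right) = \left(-1144\right) \left(-864\right) = 988416$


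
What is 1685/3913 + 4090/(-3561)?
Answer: -10003885/13934193 ≈ -0.71794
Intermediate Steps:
1685/3913 + 4090/(-3561) = 1685*(1/3913) + 4090*(-1/3561) = 1685/3913 - 4090/3561 = -10003885/13934193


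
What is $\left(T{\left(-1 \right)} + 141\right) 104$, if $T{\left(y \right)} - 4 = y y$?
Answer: $15184$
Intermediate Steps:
$T{\left(y \right)} = 4 + y^{2}$ ($T{\left(y \right)} = 4 + y y = 4 + y^{2}$)
$\left(T{\left(-1 \right)} + 141\right) 104 = \left(\left(4 + \left(-1\right)^{2}\right) + 141\right) 104 = \left(\left(4 + 1\right) + 141\right) 104 = \left(5 + 141\right) 104 = 146 \cdot 104 = 15184$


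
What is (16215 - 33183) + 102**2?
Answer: -6564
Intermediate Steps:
(16215 - 33183) + 102**2 = -16968 + 10404 = -6564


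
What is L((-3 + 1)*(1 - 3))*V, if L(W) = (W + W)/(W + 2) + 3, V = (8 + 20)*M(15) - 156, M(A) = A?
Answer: 1144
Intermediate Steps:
V = 264 (V = (8 + 20)*15 - 156 = 28*15 - 156 = 420 - 156 = 264)
L(W) = 3 + 2*W/(2 + W) (L(W) = (2*W)/(2 + W) + 3 = 2*W/(2 + W) + 3 = 3 + 2*W/(2 + W))
L((-3 + 1)*(1 - 3))*V = ((6 + 5*((-3 + 1)*(1 - 3)))/(2 + (-3 + 1)*(1 - 3)))*264 = ((6 + 5*(-2*(-2)))/(2 - 2*(-2)))*264 = ((6 + 5*4)/(2 + 4))*264 = ((6 + 20)/6)*264 = ((⅙)*26)*264 = (13/3)*264 = 1144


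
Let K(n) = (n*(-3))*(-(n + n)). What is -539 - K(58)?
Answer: -20723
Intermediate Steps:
K(n) = 6*n**2 (K(n) = (-3*n)*(-2*n) = 6*n**2)
-539 - K(58) = -539 - 6*58**2 = -539 - 6*3364 = -539 - 1*20184 = -539 - 20184 = -20723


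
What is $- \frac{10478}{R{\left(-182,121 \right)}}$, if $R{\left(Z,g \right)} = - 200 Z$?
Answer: $- \frac{403}{1400} \approx -0.28786$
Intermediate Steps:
$- \frac{10478}{R{\left(-182,121 \right)}} = - \frac{10478}{\left(-200\right) \left(-182\right)} = - \frac{10478}{36400} = \left(-10478\right) \frac{1}{36400} = - \frac{403}{1400}$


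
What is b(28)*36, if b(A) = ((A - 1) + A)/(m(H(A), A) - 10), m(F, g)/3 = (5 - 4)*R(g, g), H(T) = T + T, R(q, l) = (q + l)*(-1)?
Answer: -990/89 ≈ -11.124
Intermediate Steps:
R(q, l) = -l - q (R(q, l) = (l + q)*(-1) = -l - q)
H(T) = 2*T
m(F, g) = -6*g (m(F, g) = 3*((5 - 4)*(-g - g)) = 3*(1*(-2*g)) = 3*(-2*g) = -6*g)
b(A) = (-1 + 2*A)/(-10 - 6*A) (b(A) = ((A - 1) + A)/(-6*A - 10) = ((-1 + A) + A)/(-10 - 6*A) = (-1 + 2*A)/(-10 - 6*A))
b(28)*36 = ((1 - 2*28)/(2*(5 + 3*28)))*36 = ((1 - 56)/(2*(5 + 84)))*36 = ((½)*(-55)/89)*36 = ((½)*(1/89)*(-55))*36 = -55/178*36 = -990/89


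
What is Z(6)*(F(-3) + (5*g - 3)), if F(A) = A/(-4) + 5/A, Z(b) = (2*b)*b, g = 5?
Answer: 1518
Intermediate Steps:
Z(b) = 2*b²
F(A) = 5/A - A/4 (F(A) = A*(-¼) + 5/A = -A/4 + 5/A = 5/A - A/4)
Z(6)*(F(-3) + (5*g - 3)) = (2*6²)*((5/(-3) - ¼*(-3)) + (5*5 - 3)) = (2*36)*((5*(-⅓) + ¾) + (25 - 3)) = 72*((-5/3 + ¾) + 22) = 72*(-11/12 + 22) = 72*(253/12) = 1518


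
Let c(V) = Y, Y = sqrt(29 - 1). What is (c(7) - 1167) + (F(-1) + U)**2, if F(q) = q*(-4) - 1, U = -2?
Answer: -1166 + 2*sqrt(7) ≈ -1160.7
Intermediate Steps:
Y = 2*sqrt(7) (Y = sqrt(28) = 2*sqrt(7) ≈ 5.2915)
F(q) = -1 - 4*q (F(q) = -4*q - 1 = -1 - 4*q)
c(V) = 2*sqrt(7)
(c(7) - 1167) + (F(-1) + U)**2 = (2*sqrt(7) - 1167) + ((-1 - 4*(-1)) - 2)**2 = (-1167 + 2*sqrt(7)) + ((-1 + 4) - 2)**2 = (-1167 + 2*sqrt(7)) + (3 - 2)**2 = (-1167 + 2*sqrt(7)) + 1**2 = (-1167 + 2*sqrt(7)) + 1 = -1166 + 2*sqrt(7)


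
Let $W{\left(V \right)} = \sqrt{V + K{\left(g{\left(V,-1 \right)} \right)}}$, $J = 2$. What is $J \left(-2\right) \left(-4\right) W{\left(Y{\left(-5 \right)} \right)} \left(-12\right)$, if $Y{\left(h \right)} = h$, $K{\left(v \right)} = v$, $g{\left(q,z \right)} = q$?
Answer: $- 192 i \sqrt{10} \approx - 607.16 i$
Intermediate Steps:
$W{\left(V \right)} = \sqrt{2} \sqrt{V}$ ($W{\left(V \right)} = \sqrt{V + V} = \sqrt{2 V} = \sqrt{2} \sqrt{V}$)
$J \left(-2\right) \left(-4\right) W{\left(Y{\left(-5 \right)} \right)} \left(-12\right) = 2 \left(-2\right) \left(-4\right) \sqrt{2} \sqrt{-5} \left(-12\right) = \left(-4\right) \left(-4\right) \sqrt{2} i \sqrt{5} \left(-12\right) = 16 i \sqrt{10} \left(-12\right) = - 192 i \sqrt{10}$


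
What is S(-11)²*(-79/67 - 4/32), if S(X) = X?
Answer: -84579/536 ≈ -157.80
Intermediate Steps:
S(-11)²*(-79/67 - 4/32) = (-11)²*(-79/67 - 4/32) = 121*(-79*1/67 - 4*1/32) = 121*(-79/67 - ⅛) = 121*(-699/536) = -84579/536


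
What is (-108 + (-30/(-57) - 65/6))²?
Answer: 181899169/12996 ≈ 13997.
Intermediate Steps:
(-108 + (-30/(-57) - 65/6))² = (-108 + (-30*(-1/57) - 65*⅙))² = (-108 + (10/19 - 65/6))² = (-108 - 1175/114)² = (-13487/114)² = 181899169/12996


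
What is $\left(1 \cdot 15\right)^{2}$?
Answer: $225$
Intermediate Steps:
$\left(1 \cdot 15\right)^{2} = 15^{2} = 225$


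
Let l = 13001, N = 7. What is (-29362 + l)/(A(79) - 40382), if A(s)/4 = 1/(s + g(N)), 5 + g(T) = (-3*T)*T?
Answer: 1194353/2947890 ≈ 0.40516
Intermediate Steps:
g(T) = -5 - 3*T² (g(T) = -5 + (-3*T)*T = -5 - 3*T²)
A(s) = 4/(-152 + s) (A(s) = 4/(s + (-5 - 3*7²)) = 4/(s + (-5 - 3*49)) = 4/(s + (-5 - 147)) = 4/(s - 152) = 4/(-152 + s))
(-29362 + l)/(A(79) - 40382) = (-29362 + 13001)/(4/(-152 + 79) - 40382) = -16361/(4/(-73) - 40382) = -16361/(4*(-1/73) - 40382) = -16361/(-4/73 - 40382) = -16361/(-2947890/73) = -16361*(-73/2947890) = 1194353/2947890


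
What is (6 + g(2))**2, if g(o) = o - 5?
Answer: 9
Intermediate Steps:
g(o) = -5 + o
(6 + g(2))**2 = (6 + (-5 + 2))**2 = (6 - 3)**2 = 3**2 = 9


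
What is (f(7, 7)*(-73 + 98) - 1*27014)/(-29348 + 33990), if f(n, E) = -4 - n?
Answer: -27289/4642 ≈ -5.8787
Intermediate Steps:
(f(7, 7)*(-73 + 98) - 1*27014)/(-29348 + 33990) = ((-4 - 1*7)*(-73 + 98) - 1*27014)/(-29348 + 33990) = ((-4 - 7)*25 - 27014)/4642 = (-11*25 - 27014)*(1/4642) = (-275 - 27014)*(1/4642) = -27289*1/4642 = -27289/4642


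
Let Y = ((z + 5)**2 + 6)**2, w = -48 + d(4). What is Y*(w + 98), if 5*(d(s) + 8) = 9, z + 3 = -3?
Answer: 10731/5 ≈ 2146.2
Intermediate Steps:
z = -6 (z = -3 - 3 = -6)
d(s) = -31/5 (d(s) = -8 + (1/5)*9 = -8 + 9/5 = -31/5)
w = -271/5 (w = -48 - 31/5 = -271/5 ≈ -54.200)
Y = 49 (Y = ((-6 + 5)**2 + 6)**2 = ((-1)**2 + 6)**2 = (1 + 6)**2 = 7**2 = 49)
Y*(w + 98) = 49*(-271/5 + 98) = 49*(219/5) = 10731/5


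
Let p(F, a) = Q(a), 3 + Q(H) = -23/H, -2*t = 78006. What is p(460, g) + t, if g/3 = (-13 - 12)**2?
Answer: -73136273/1875 ≈ -39006.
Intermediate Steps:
t = -39003 (t = -1/2*78006 = -39003)
g = 1875 (g = 3*(-13 - 12)**2 = 3*(-25)**2 = 3*625 = 1875)
Q(H) = -3 - 23/H
p(F, a) = -3 - 23/a
p(460, g) + t = (-3 - 23/1875) - 39003 = -5648/1875 - 39003 = -73136273/1875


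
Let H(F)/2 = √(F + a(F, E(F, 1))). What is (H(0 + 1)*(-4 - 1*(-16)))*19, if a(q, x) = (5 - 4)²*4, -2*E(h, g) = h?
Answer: 456*√5 ≈ 1019.6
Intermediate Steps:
E(h, g) = -h/2
a(q, x) = 4 (a(q, x) = 1²*4 = 1*4 = 4)
H(F) = 2*√(4 + F) (H(F) = 2*√(F + 4) = 2*√(4 + F))
(H(0 + 1)*(-4 - 1*(-16)))*19 = ((2*√(4 + (0 + 1)))*(-4 - 1*(-16)))*19 = ((2*√(4 + 1))*(-4 + 16))*19 = ((2*√5)*12)*19 = (24*√5)*19 = 456*√5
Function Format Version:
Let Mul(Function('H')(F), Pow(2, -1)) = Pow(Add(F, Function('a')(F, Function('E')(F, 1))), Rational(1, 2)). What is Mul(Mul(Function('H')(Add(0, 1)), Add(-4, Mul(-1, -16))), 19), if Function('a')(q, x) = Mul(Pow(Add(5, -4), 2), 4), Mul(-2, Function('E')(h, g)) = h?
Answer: Mul(456, Pow(5, Rational(1, 2))) ≈ 1019.6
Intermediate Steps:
Function('E')(h, g) = Mul(Rational(-1, 2), h)
Function('a')(q, x) = 4 (Function('a')(q, x) = Mul(Pow(1, 2), 4) = Mul(1, 4) = 4)
Function('H')(F) = Mul(2, Pow(Add(4, F), Rational(1, 2))) (Function('H')(F) = Mul(2, Pow(Add(F, 4), Rational(1, 2))) = Mul(2, Pow(Add(4, F), Rational(1, 2))))
Mul(Mul(Function('H')(Add(0, 1)), Add(-4, Mul(-1, -16))), 19) = Mul(Mul(Mul(2, Pow(Add(4, Add(0, 1)), Rational(1, 2))), Add(-4, Mul(-1, -16))), 19) = Mul(Mul(Mul(2, Pow(Add(4, 1), Rational(1, 2))), Add(-4, 16)), 19) = Mul(Mul(Mul(2, Pow(5, Rational(1, 2))), 12), 19) = Mul(Mul(24, Pow(5, Rational(1, 2))), 19) = Mul(456, Pow(5, Rational(1, 2)))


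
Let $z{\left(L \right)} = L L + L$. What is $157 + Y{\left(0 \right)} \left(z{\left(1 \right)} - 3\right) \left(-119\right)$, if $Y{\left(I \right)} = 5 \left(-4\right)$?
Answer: $-2223$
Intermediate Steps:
$z{\left(L \right)} = L + L^{2}$ ($z{\left(L \right)} = L^{2} + L = L + L^{2}$)
$Y{\left(I \right)} = -20$
$157 + Y{\left(0 \right)} \left(z{\left(1 \right)} - 3\right) \left(-119\right) = 157 + - 20 \left(1 \left(1 + 1\right) - 3\right) \left(-119\right) = 157 + - 20 \left(1 \cdot 2 - 3\right) \left(-119\right) = 157 + - 20 \left(2 - 3\right) \left(-119\right) = 157 + \left(-20\right) \left(-1\right) \left(-119\right) = 157 + 20 \left(-119\right) = 157 - 2380 = -2223$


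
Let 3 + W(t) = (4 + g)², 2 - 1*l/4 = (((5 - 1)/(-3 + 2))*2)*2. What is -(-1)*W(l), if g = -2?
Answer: 1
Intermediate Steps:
l = 72 (l = 8 - 4*((5 - 1)/(-3 + 2))*2*2 = 8 - 4*(4/(-1))*2*2 = 8 - 4*(4*(-1))*2*2 = 8 - 4*(-4*2)*2 = 8 - (-32)*2 = 8 - 4*(-16) = 8 + 64 = 72)
W(t) = 1 (W(t) = -3 + (4 - 2)² = -3 + 2² = -3 + 4 = 1)
-(-1)*W(l) = -(-1) = -1*(-1) = 1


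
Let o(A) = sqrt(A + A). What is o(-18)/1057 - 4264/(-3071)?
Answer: 4264/3071 + 6*I/1057 ≈ 1.3885 + 0.0056764*I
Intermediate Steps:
o(A) = sqrt(2)*sqrt(A) (o(A) = sqrt(2*A) = sqrt(2)*sqrt(A))
o(-18)/1057 - 4264/(-3071) = (sqrt(2)*sqrt(-18))/1057 - 4264/(-3071) = (sqrt(2)*(3*I*sqrt(2)))*(1/1057) - 4264*(-1/3071) = (6*I)*(1/1057) + 4264/3071 = 6*I/1057 + 4264/3071 = 4264/3071 + 6*I/1057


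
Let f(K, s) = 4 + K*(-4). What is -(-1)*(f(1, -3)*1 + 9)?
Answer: 9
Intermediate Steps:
f(K, s) = 4 - 4*K
-(-1)*(f(1, -3)*1 + 9) = -(-1)*((4 - 4*1)*1 + 9) = -(-1)*((4 - 4)*1 + 9) = -(-1)*(0*1 + 9) = -(-1)*(0 + 9) = -(-1)*9 = -1*(-9) = 9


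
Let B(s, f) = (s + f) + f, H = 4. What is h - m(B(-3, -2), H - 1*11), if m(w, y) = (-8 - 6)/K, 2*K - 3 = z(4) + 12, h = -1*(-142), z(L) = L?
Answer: 2726/19 ≈ 143.47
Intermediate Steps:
h = 142
B(s, f) = s + 2*f (B(s, f) = (f + s) + f = s + 2*f)
K = 19/2 (K = 3/2 + (4 + 12)/2 = 3/2 + (½)*16 = 3/2 + 8 = 19/2 ≈ 9.5000)
m(w, y) = -28/19 (m(w, y) = (-8 - 6)/(19/2) = -14*2/19 = -28/19)
h - m(B(-3, -2), H - 1*11) = 142 - 1*(-28/19) = 142 + 28/19 = 2726/19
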